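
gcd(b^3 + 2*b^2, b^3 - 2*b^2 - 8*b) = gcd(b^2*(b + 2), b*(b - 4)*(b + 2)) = b^2 + 2*b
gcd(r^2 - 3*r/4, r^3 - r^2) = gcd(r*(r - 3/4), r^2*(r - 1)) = r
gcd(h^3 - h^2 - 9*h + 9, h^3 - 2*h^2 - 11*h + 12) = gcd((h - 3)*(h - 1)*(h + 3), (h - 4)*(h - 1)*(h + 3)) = h^2 + 2*h - 3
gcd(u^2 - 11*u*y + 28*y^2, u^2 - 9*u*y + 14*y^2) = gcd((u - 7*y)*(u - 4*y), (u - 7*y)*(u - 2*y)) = -u + 7*y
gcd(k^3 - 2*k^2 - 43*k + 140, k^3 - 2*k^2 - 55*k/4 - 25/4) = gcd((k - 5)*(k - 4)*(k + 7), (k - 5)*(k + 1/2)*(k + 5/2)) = k - 5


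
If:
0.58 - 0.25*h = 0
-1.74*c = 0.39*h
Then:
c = -0.52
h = 2.32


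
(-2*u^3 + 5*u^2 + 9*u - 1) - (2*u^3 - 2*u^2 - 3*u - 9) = -4*u^3 + 7*u^2 + 12*u + 8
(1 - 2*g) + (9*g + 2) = 7*g + 3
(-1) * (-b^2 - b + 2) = b^2 + b - 2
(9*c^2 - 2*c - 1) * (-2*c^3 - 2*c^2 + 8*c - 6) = -18*c^5 - 14*c^4 + 78*c^3 - 68*c^2 + 4*c + 6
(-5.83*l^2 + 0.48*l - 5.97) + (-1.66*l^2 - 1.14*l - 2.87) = -7.49*l^2 - 0.66*l - 8.84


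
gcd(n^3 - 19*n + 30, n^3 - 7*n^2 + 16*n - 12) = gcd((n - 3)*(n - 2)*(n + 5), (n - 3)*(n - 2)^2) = n^2 - 5*n + 6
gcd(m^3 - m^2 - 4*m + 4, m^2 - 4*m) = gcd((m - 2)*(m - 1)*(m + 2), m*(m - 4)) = 1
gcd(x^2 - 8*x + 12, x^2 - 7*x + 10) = x - 2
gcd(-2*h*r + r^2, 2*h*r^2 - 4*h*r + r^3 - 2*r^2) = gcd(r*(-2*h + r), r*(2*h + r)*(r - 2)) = r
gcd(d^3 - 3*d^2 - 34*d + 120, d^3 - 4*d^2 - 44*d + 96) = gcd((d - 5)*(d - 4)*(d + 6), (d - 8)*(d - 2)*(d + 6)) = d + 6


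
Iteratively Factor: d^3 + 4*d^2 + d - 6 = (d + 3)*(d^2 + d - 2) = (d - 1)*(d + 3)*(d + 2)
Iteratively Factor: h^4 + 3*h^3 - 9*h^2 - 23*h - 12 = (h + 1)*(h^3 + 2*h^2 - 11*h - 12) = (h - 3)*(h + 1)*(h^2 + 5*h + 4) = (h - 3)*(h + 1)*(h + 4)*(h + 1)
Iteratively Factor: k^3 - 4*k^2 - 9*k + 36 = (k + 3)*(k^2 - 7*k + 12) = (k - 4)*(k + 3)*(k - 3)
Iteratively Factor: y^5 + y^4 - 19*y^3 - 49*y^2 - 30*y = (y - 5)*(y^4 + 6*y^3 + 11*y^2 + 6*y) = (y - 5)*(y + 3)*(y^3 + 3*y^2 + 2*y) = (y - 5)*(y + 1)*(y + 3)*(y^2 + 2*y) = (y - 5)*(y + 1)*(y + 2)*(y + 3)*(y)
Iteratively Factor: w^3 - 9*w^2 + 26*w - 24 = (w - 3)*(w^2 - 6*w + 8) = (w - 3)*(w - 2)*(w - 4)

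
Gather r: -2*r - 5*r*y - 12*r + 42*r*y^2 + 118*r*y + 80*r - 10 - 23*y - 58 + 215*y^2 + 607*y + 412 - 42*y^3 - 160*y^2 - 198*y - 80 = r*(42*y^2 + 113*y + 66) - 42*y^3 + 55*y^2 + 386*y + 264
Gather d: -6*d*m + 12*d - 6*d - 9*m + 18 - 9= d*(6 - 6*m) - 9*m + 9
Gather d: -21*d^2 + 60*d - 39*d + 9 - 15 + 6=-21*d^2 + 21*d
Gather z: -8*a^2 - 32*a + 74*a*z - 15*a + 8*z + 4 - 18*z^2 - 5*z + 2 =-8*a^2 - 47*a - 18*z^2 + z*(74*a + 3) + 6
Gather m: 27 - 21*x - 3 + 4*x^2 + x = 4*x^2 - 20*x + 24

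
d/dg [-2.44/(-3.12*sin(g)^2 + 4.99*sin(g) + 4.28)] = (12.1756 - 15.2256*sin(g))*cos(g)/(-3.12*sin(g)^2 + 4.99*sin(g) + 4.28)^2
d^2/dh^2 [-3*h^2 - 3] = -6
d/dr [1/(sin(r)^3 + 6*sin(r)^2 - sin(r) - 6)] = (-3*sin(r)^2 - 12*sin(r) + 1)/((sin(r) + 6)^2*cos(r)^3)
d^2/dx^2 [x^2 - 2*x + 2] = 2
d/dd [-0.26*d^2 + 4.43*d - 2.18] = 4.43 - 0.52*d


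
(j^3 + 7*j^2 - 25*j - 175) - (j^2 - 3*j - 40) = j^3 + 6*j^2 - 22*j - 135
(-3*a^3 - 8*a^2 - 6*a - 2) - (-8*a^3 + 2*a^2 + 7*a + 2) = 5*a^3 - 10*a^2 - 13*a - 4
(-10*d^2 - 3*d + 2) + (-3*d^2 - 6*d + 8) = -13*d^2 - 9*d + 10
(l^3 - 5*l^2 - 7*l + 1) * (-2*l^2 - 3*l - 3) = -2*l^5 + 7*l^4 + 26*l^3 + 34*l^2 + 18*l - 3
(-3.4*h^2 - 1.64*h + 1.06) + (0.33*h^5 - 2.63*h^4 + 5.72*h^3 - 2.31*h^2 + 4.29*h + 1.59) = 0.33*h^5 - 2.63*h^4 + 5.72*h^3 - 5.71*h^2 + 2.65*h + 2.65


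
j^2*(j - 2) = j^3 - 2*j^2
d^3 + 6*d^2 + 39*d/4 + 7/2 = (d + 1/2)*(d + 2)*(d + 7/2)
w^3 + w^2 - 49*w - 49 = (w - 7)*(w + 1)*(w + 7)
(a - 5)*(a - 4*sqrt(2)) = a^2 - 4*sqrt(2)*a - 5*a + 20*sqrt(2)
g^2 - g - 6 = (g - 3)*(g + 2)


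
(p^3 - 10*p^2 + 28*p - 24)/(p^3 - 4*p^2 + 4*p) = (p - 6)/p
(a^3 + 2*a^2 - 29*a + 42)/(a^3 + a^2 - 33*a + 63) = (a - 2)/(a - 3)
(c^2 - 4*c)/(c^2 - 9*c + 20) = c/(c - 5)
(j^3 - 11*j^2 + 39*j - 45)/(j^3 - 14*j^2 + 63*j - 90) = (j - 3)/(j - 6)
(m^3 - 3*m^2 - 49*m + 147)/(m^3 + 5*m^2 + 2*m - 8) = (m^3 - 3*m^2 - 49*m + 147)/(m^3 + 5*m^2 + 2*m - 8)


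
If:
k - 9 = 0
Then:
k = 9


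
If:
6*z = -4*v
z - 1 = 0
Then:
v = -3/2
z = 1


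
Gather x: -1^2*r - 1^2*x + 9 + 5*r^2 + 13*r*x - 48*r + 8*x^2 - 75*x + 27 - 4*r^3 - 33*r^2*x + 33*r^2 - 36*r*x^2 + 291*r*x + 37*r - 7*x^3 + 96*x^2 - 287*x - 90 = -4*r^3 + 38*r^2 - 12*r - 7*x^3 + x^2*(104 - 36*r) + x*(-33*r^2 + 304*r - 363) - 54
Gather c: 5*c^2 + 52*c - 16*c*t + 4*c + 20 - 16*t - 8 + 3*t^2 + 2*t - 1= 5*c^2 + c*(56 - 16*t) + 3*t^2 - 14*t + 11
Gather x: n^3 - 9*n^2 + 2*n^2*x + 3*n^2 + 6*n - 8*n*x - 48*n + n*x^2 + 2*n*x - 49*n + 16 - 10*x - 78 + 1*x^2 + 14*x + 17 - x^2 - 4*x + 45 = n^3 - 6*n^2 + n*x^2 - 91*n + x*(2*n^2 - 6*n)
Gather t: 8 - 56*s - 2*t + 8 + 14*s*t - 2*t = -56*s + t*(14*s - 4) + 16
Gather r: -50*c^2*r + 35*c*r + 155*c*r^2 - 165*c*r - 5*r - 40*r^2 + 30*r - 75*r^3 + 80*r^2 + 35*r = -75*r^3 + r^2*(155*c + 40) + r*(-50*c^2 - 130*c + 60)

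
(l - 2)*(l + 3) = l^2 + l - 6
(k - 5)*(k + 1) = k^2 - 4*k - 5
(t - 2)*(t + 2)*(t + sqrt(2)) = t^3 + sqrt(2)*t^2 - 4*t - 4*sqrt(2)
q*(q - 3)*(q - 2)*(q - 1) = q^4 - 6*q^3 + 11*q^2 - 6*q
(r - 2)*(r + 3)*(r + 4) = r^3 + 5*r^2 - 2*r - 24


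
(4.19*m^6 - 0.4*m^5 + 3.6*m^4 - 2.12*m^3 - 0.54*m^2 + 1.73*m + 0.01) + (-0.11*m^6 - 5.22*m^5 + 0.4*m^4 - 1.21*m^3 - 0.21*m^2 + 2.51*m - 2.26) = 4.08*m^6 - 5.62*m^5 + 4.0*m^4 - 3.33*m^3 - 0.75*m^2 + 4.24*m - 2.25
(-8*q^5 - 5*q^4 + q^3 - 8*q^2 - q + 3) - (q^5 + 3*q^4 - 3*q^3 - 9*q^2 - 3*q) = -9*q^5 - 8*q^4 + 4*q^3 + q^2 + 2*q + 3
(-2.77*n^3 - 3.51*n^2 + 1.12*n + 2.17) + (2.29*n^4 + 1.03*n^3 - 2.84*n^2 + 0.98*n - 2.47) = 2.29*n^4 - 1.74*n^3 - 6.35*n^2 + 2.1*n - 0.3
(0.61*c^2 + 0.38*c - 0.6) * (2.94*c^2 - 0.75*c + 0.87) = 1.7934*c^4 + 0.6597*c^3 - 1.5183*c^2 + 0.7806*c - 0.522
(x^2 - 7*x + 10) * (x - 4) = x^3 - 11*x^2 + 38*x - 40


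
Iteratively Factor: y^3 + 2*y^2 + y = (y)*(y^2 + 2*y + 1) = y*(y + 1)*(y + 1)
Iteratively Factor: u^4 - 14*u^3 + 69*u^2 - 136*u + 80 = (u - 1)*(u^3 - 13*u^2 + 56*u - 80) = (u - 4)*(u - 1)*(u^2 - 9*u + 20) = (u - 4)^2*(u - 1)*(u - 5)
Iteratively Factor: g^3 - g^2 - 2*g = (g)*(g^2 - g - 2) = g*(g - 2)*(g + 1)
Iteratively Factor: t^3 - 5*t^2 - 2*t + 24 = (t - 3)*(t^2 - 2*t - 8) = (t - 4)*(t - 3)*(t + 2)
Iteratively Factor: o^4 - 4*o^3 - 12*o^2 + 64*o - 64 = (o - 2)*(o^3 - 2*o^2 - 16*o + 32) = (o - 4)*(o - 2)*(o^2 + 2*o - 8) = (o - 4)*(o - 2)*(o + 4)*(o - 2)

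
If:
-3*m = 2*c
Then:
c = -3*m/2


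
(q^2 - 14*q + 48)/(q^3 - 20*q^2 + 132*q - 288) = 1/(q - 6)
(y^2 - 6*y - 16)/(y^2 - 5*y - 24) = (y + 2)/(y + 3)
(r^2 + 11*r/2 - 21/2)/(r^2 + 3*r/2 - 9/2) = (r + 7)/(r + 3)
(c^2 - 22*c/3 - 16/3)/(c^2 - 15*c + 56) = (c + 2/3)/(c - 7)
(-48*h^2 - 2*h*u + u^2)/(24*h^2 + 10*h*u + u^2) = (-8*h + u)/(4*h + u)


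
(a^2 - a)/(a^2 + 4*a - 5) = a/(a + 5)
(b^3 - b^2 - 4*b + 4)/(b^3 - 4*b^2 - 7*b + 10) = (b - 2)/(b - 5)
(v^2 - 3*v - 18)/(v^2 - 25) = (v^2 - 3*v - 18)/(v^2 - 25)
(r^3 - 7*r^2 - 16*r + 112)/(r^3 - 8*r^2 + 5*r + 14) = (r^2 - 16)/(r^2 - r - 2)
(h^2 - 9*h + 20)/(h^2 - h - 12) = (h - 5)/(h + 3)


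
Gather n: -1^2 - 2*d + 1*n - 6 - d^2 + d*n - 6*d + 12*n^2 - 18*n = -d^2 - 8*d + 12*n^2 + n*(d - 17) - 7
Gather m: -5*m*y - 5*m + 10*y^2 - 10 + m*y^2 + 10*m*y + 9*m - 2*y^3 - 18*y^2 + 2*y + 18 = m*(y^2 + 5*y + 4) - 2*y^3 - 8*y^2 + 2*y + 8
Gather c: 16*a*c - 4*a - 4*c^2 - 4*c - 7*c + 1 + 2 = -4*a - 4*c^2 + c*(16*a - 11) + 3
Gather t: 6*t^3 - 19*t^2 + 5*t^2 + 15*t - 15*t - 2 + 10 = 6*t^3 - 14*t^2 + 8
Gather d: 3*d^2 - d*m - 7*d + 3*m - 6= 3*d^2 + d*(-m - 7) + 3*m - 6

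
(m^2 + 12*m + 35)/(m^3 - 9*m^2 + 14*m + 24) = (m^2 + 12*m + 35)/(m^3 - 9*m^2 + 14*m + 24)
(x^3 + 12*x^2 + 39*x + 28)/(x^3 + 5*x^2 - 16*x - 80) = (x^2 + 8*x + 7)/(x^2 + x - 20)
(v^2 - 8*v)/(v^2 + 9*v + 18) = v*(v - 8)/(v^2 + 9*v + 18)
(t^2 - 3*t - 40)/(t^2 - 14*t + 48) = (t + 5)/(t - 6)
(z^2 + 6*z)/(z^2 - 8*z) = (z + 6)/(z - 8)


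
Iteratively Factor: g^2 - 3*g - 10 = (g + 2)*(g - 5)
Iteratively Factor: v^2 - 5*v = (v - 5)*(v)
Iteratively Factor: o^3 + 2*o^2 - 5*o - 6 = (o - 2)*(o^2 + 4*o + 3) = (o - 2)*(o + 3)*(o + 1)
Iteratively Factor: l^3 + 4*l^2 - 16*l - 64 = (l - 4)*(l^2 + 8*l + 16) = (l - 4)*(l + 4)*(l + 4)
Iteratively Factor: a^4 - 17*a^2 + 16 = (a + 1)*(a^3 - a^2 - 16*a + 16) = (a - 4)*(a + 1)*(a^2 + 3*a - 4) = (a - 4)*(a + 1)*(a + 4)*(a - 1)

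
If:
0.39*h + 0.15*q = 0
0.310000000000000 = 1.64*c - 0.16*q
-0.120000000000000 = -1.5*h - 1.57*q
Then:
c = 0.20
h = -0.05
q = 0.12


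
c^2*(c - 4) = c^3 - 4*c^2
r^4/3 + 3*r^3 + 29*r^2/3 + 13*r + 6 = (r/3 + 1)*(r + 1)*(r + 2)*(r + 3)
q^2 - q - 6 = (q - 3)*(q + 2)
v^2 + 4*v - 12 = (v - 2)*(v + 6)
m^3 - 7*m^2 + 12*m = m*(m - 4)*(m - 3)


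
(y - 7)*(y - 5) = y^2 - 12*y + 35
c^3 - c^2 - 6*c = c*(c - 3)*(c + 2)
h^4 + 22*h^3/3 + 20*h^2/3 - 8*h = h*(h - 2/3)*(h + 2)*(h + 6)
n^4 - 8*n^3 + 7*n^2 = n^2*(n - 7)*(n - 1)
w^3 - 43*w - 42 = (w - 7)*(w + 1)*(w + 6)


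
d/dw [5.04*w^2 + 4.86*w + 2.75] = 10.08*w + 4.86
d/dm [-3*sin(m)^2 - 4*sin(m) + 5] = -2*(3*sin(m) + 2)*cos(m)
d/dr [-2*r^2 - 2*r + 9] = -4*r - 2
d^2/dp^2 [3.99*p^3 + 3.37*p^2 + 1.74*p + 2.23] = 23.94*p + 6.74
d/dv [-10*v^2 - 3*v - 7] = -20*v - 3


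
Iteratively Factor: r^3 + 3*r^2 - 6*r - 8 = (r - 2)*(r^2 + 5*r + 4) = (r - 2)*(r + 4)*(r + 1)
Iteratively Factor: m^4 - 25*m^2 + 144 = (m + 4)*(m^3 - 4*m^2 - 9*m + 36) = (m - 3)*(m + 4)*(m^2 - m - 12) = (m - 3)*(m + 3)*(m + 4)*(m - 4)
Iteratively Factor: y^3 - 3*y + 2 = (y - 1)*(y^2 + y - 2) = (y - 1)^2*(y + 2)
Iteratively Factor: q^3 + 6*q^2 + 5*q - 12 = (q + 3)*(q^2 + 3*q - 4) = (q + 3)*(q + 4)*(q - 1)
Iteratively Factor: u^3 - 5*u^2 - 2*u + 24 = (u - 4)*(u^2 - u - 6) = (u - 4)*(u - 3)*(u + 2)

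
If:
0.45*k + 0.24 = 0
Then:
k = -0.53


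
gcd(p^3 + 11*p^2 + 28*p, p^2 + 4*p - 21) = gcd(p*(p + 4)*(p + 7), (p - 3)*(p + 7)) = p + 7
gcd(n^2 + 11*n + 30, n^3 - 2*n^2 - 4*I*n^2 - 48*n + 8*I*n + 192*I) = n + 6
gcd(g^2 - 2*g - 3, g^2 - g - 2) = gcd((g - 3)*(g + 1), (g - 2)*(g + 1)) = g + 1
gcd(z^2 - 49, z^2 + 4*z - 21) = z + 7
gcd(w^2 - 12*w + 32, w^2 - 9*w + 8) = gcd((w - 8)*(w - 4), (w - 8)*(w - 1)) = w - 8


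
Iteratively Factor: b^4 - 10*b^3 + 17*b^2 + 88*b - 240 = (b - 4)*(b^3 - 6*b^2 - 7*b + 60) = (b - 4)^2*(b^2 - 2*b - 15) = (b - 4)^2*(b + 3)*(b - 5)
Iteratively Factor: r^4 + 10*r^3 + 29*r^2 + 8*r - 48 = (r + 4)*(r^3 + 6*r^2 + 5*r - 12) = (r + 3)*(r + 4)*(r^2 + 3*r - 4) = (r - 1)*(r + 3)*(r + 4)*(r + 4)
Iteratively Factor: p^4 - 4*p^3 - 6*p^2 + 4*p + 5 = (p + 1)*(p^3 - 5*p^2 - p + 5) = (p - 5)*(p + 1)*(p^2 - 1) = (p - 5)*(p + 1)^2*(p - 1)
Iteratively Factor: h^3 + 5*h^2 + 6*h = (h)*(h^2 + 5*h + 6) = h*(h + 3)*(h + 2)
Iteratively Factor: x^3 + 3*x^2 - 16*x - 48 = (x - 4)*(x^2 + 7*x + 12) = (x - 4)*(x + 3)*(x + 4)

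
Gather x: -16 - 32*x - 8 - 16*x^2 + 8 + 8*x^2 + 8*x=-8*x^2 - 24*x - 16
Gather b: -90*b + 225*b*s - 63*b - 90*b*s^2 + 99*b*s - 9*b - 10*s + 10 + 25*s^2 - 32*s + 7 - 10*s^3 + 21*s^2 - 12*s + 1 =b*(-90*s^2 + 324*s - 162) - 10*s^3 + 46*s^2 - 54*s + 18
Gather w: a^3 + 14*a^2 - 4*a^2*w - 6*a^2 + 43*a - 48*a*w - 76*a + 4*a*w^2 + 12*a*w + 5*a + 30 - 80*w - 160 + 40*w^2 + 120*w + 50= a^3 + 8*a^2 - 28*a + w^2*(4*a + 40) + w*(-4*a^2 - 36*a + 40) - 80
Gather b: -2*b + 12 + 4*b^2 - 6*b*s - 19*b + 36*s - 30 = 4*b^2 + b*(-6*s - 21) + 36*s - 18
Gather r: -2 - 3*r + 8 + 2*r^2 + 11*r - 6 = 2*r^2 + 8*r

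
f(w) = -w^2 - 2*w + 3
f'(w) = -2*w - 2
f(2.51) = -8.32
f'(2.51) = -7.02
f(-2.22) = 2.51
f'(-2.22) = 2.44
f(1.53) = -2.40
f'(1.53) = -5.06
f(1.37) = -1.62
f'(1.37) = -4.74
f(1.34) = -1.48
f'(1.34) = -4.68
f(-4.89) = -11.13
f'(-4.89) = 7.78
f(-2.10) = 2.79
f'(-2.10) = 2.20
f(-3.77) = -3.67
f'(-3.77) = 5.54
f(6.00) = -45.00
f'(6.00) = -14.00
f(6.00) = -45.00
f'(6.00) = -14.00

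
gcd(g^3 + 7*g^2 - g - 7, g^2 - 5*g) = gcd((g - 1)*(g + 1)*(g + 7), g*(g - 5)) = 1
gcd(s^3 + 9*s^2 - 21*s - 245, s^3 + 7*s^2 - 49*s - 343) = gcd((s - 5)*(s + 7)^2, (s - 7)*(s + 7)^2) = s^2 + 14*s + 49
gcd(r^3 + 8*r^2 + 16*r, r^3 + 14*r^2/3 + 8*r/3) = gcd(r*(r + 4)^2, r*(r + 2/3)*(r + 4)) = r^2 + 4*r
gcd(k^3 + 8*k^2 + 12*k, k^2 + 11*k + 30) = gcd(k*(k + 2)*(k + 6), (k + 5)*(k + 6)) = k + 6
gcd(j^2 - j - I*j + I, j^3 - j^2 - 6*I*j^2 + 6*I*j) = j - 1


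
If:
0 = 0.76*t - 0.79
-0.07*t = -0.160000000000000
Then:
No Solution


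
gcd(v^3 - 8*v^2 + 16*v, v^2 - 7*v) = v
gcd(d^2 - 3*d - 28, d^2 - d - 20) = d + 4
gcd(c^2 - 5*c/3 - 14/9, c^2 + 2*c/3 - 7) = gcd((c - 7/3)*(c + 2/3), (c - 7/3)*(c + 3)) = c - 7/3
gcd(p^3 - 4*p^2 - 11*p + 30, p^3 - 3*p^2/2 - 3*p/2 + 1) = p - 2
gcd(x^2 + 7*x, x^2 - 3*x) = x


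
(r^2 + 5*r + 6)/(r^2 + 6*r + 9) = (r + 2)/(r + 3)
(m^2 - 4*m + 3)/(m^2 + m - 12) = (m - 1)/(m + 4)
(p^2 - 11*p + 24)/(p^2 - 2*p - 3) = (p - 8)/(p + 1)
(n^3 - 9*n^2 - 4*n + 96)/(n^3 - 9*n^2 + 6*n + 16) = (n^2 - n - 12)/(n^2 - n - 2)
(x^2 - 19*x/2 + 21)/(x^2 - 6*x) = (x - 7/2)/x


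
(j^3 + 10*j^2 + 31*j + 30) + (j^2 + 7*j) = j^3 + 11*j^2 + 38*j + 30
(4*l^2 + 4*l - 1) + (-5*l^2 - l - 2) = -l^2 + 3*l - 3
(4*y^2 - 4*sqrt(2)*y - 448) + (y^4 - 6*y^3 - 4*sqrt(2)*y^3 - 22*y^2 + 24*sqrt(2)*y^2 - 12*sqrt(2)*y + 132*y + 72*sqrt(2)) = y^4 - 6*y^3 - 4*sqrt(2)*y^3 - 18*y^2 + 24*sqrt(2)*y^2 - 16*sqrt(2)*y + 132*y - 448 + 72*sqrt(2)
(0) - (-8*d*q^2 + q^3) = 8*d*q^2 - q^3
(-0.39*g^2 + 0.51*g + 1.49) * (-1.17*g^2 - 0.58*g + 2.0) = 0.4563*g^4 - 0.3705*g^3 - 2.8191*g^2 + 0.1558*g + 2.98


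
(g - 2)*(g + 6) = g^2 + 4*g - 12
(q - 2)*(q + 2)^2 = q^3 + 2*q^2 - 4*q - 8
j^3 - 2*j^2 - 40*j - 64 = (j - 8)*(j + 2)*(j + 4)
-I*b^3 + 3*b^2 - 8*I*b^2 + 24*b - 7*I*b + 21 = (b + 7)*(b + 3*I)*(-I*b - I)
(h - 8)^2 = h^2 - 16*h + 64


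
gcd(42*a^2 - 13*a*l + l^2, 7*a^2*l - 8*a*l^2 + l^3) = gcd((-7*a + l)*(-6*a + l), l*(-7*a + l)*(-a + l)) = 7*a - l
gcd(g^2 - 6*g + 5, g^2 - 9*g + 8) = g - 1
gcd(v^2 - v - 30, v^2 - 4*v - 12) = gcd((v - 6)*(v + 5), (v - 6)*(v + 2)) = v - 6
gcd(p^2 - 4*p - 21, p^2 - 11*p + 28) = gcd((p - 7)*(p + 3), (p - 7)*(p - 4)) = p - 7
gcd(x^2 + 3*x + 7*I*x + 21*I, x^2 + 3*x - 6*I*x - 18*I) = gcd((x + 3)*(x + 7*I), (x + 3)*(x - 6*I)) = x + 3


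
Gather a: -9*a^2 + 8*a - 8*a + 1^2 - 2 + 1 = -9*a^2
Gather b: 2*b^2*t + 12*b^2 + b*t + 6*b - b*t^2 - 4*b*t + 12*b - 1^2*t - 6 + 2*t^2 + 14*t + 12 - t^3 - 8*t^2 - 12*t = b^2*(2*t + 12) + b*(-t^2 - 3*t + 18) - t^3 - 6*t^2 + t + 6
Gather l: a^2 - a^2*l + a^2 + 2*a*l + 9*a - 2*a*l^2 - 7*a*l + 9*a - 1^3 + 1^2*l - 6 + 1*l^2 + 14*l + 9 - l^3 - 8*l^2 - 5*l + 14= 2*a^2 + 18*a - l^3 + l^2*(-2*a - 7) + l*(-a^2 - 5*a + 10) + 16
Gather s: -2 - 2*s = -2*s - 2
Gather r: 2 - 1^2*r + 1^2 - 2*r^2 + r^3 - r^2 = r^3 - 3*r^2 - r + 3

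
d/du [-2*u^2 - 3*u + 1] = -4*u - 3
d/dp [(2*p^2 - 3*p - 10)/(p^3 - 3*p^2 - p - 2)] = (-2*p^4 + 6*p^3 + 19*p^2 - 68*p - 4)/(p^6 - 6*p^5 + 7*p^4 + 2*p^3 + 13*p^2 + 4*p + 4)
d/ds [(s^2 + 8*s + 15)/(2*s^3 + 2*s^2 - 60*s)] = (-s^4 - 16*s^3 - 83*s^2 - 30*s + 450)/(2*s^2*(s^4 + 2*s^3 - 59*s^2 - 60*s + 900))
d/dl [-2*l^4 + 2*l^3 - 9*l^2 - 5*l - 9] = -8*l^3 + 6*l^2 - 18*l - 5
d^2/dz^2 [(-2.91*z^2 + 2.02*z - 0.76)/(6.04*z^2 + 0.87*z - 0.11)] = (177.9686*z^3 - 177.95652*z^2 - 15.90936*z - 1.84417)/(220.348864*z^6 + 95.216976*z^5 + 1.6761*z^4 - 2.809665*z^3 - 0.030525*z^2 + 0.031581*z - 0.001331)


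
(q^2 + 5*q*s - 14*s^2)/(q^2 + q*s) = (q^2 + 5*q*s - 14*s^2)/(q*(q + s))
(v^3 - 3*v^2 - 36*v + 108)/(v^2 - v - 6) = (v^2 - 36)/(v + 2)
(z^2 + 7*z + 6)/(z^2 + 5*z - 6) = (z + 1)/(z - 1)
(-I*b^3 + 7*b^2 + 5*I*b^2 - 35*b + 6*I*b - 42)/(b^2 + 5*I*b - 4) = (-I*b^3 + b^2*(7 + 5*I) + b*(-35 + 6*I) - 42)/(b^2 + 5*I*b - 4)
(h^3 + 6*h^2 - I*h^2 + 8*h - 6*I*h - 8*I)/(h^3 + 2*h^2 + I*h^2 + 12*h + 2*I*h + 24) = (h^2 + h*(4 - I) - 4*I)/(h^2 + I*h + 12)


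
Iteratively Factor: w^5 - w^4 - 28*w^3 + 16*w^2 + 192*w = (w + 3)*(w^4 - 4*w^3 - 16*w^2 + 64*w) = (w - 4)*(w + 3)*(w^3 - 16*w) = (w - 4)^2*(w + 3)*(w^2 + 4*w) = w*(w - 4)^2*(w + 3)*(w + 4)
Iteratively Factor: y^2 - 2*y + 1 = (y - 1)*(y - 1)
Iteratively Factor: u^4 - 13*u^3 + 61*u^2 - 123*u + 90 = (u - 2)*(u^3 - 11*u^2 + 39*u - 45) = (u - 3)*(u - 2)*(u^2 - 8*u + 15) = (u - 5)*(u - 3)*(u - 2)*(u - 3)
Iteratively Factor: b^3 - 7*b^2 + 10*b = (b)*(b^2 - 7*b + 10) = b*(b - 2)*(b - 5)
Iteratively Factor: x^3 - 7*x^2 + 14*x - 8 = (x - 1)*(x^2 - 6*x + 8) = (x - 2)*(x - 1)*(x - 4)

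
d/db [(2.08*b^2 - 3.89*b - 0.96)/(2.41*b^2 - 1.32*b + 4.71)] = (6.6293*b^2 + 24.2208*b - 19.5891)/(5.8081*b^4 - 6.3624*b^3 + 24.4446*b^2 - 12.4344*b + 22.1841)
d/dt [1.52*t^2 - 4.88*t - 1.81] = 3.04*t - 4.88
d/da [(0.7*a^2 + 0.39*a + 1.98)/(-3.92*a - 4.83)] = (-2.744*a^2 - 6.762*a + 5.8779)/(15.3664*a^2 + 37.8672*a + 23.3289)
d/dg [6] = 0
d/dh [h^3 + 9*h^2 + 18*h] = 3*h^2 + 18*h + 18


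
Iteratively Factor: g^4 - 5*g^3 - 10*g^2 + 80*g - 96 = (g - 2)*(g^3 - 3*g^2 - 16*g + 48) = (g - 3)*(g - 2)*(g^2 - 16) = (g - 3)*(g - 2)*(g + 4)*(g - 4)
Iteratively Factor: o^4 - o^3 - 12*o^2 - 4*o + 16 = (o + 2)*(o^3 - 3*o^2 - 6*o + 8) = (o - 1)*(o + 2)*(o^2 - 2*o - 8) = (o - 4)*(o - 1)*(o + 2)*(o + 2)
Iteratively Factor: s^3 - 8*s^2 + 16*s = (s)*(s^2 - 8*s + 16) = s*(s - 4)*(s - 4)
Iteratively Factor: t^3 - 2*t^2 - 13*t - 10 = (t + 1)*(t^2 - 3*t - 10) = (t + 1)*(t + 2)*(t - 5)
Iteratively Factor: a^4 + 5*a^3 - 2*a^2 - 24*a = (a + 4)*(a^3 + a^2 - 6*a) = (a + 3)*(a + 4)*(a^2 - 2*a) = (a - 2)*(a + 3)*(a + 4)*(a)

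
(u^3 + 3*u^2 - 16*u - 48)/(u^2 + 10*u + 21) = (u^2 - 16)/(u + 7)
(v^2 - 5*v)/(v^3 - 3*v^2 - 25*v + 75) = v/(v^2 + 2*v - 15)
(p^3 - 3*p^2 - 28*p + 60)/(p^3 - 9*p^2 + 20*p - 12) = (p + 5)/(p - 1)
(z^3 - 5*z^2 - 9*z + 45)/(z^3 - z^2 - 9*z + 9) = (z - 5)/(z - 1)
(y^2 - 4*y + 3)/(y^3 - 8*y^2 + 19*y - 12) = 1/(y - 4)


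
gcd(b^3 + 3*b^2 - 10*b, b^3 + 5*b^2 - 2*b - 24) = b - 2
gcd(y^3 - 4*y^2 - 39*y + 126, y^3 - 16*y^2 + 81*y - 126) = y^2 - 10*y + 21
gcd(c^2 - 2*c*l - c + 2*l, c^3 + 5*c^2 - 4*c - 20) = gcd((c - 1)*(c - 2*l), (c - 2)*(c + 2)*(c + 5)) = 1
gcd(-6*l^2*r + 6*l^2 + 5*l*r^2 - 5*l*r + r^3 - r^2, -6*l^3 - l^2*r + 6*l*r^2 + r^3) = -6*l^2 + 5*l*r + r^2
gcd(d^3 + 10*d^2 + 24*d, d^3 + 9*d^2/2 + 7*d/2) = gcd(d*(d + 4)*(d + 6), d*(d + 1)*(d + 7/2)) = d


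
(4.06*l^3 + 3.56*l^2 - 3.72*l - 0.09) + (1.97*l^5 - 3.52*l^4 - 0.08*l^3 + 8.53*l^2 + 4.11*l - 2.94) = 1.97*l^5 - 3.52*l^4 + 3.98*l^3 + 12.09*l^2 + 0.39*l - 3.03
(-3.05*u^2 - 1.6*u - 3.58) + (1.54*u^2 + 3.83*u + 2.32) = -1.51*u^2 + 2.23*u - 1.26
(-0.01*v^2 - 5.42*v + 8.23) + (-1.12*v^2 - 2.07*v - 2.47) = -1.13*v^2 - 7.49*v + 5.76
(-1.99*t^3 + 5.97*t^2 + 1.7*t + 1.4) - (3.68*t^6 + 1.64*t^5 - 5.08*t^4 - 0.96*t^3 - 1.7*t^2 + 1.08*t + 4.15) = -3.68*t^6 - 1.64*t^5 + 5.08*t^4 - 1.03*t^3 + 7.67*t^2 + 0.62*t - 2.75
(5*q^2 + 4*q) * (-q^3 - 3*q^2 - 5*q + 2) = -5*q^5 - 19*q^4 - 37*q^3 - 10*q^2 + 8*q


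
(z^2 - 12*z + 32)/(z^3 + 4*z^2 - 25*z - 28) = (z - 8)/(z^2 + 8*z + 7)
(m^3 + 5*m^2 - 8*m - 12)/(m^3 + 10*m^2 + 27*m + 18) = (m - 2)/(m + 3)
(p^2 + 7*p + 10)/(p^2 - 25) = (p + 2)/(p - 5)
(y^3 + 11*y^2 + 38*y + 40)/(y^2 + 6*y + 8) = y + 5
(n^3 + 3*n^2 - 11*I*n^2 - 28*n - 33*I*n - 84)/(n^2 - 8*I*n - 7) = (n^2 + n*(3 - 4*I) - 12*I)/(n - I)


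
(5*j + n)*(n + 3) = 5*j*n + 15*j + n^2 + 3*n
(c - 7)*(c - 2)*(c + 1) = c^3 - 8*c^2 + 5*c + 14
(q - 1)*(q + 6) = q^2 + 5*q - 6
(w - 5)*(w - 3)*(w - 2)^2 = w^4 - 12*w^3 + 51*w^2 - 92*w + 60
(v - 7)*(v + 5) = v^2 - 2*v - 35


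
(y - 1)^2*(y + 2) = y^3 - 3*y + 2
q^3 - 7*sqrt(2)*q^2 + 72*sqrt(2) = (q - 6*sqrt(2))*(q - 3*sqrt(2))*(q + 2*sqrt(2))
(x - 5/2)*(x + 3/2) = x^2 - x - 15/4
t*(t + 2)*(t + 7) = t^3 + 9*t^2 + 14*t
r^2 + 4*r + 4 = (r + 2)^2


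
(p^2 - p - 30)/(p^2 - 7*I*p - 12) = (-p^2 + p + 30)/(-p^2 + 7*I*p + 12)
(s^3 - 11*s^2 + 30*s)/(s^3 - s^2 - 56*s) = (-s^2 + 11*s - 30)/(-s^2 + s + 56)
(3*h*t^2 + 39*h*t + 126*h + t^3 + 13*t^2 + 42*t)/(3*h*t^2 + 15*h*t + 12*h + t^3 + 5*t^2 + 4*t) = (t^2 + 13*t + 42)/(t^2 + 5*t + 4)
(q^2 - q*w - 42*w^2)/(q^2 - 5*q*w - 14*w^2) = (q + 6*w)/(q + 2*w)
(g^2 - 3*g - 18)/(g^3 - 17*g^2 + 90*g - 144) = (g + 3)/(g^2 - 11*g + 24)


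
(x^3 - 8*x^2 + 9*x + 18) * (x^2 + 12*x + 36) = x^5 + 4*x^4 - 51*x^3 - 162*x^2 + 540*x + 648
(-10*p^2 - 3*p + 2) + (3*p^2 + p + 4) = -7*p^2 - 2*p + 6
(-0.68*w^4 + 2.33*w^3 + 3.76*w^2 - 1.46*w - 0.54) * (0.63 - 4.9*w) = 3.332*w^5 - 11.8454*w^4 - 16.9561*w^3 + 9.5228*w^2 + 1.7262*w - 0.3402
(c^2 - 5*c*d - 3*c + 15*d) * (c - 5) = c^3 - 5*c^2*d - 8*c^2 + 40*c*d + 15*c - 75*d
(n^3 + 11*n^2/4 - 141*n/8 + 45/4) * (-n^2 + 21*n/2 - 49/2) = -n^5 + 31*n^4/4 + 22*n^3 - 4219*n^2/16 + 8799*n/16 - 2205/8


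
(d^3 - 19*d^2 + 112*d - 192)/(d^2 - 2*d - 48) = (d^2 - 11*d + 24)/(d + 6)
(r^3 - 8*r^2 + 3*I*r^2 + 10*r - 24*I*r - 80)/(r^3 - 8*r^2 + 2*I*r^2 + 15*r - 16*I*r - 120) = (r - 2*I)/(r - 3*I)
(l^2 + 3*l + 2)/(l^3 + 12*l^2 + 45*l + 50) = (l + 1)/(l^2 + 10*l + 25)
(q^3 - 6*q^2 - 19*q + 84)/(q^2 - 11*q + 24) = (q^2 - 3*q - 28)/(q - 8)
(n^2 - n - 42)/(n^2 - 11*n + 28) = (n + 6)/(n - 4)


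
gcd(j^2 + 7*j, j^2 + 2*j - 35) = j + 7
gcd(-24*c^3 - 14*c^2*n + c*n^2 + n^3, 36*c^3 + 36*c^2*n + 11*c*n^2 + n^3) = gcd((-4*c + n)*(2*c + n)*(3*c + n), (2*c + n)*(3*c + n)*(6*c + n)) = 6*c^2 + 5*c*n + n^2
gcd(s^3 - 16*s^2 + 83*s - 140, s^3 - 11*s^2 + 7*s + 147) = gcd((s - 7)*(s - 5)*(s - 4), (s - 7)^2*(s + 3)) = s - 7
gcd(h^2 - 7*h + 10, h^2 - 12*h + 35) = h - 5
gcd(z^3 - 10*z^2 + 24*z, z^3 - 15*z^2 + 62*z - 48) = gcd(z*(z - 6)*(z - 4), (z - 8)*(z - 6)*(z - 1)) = z - 6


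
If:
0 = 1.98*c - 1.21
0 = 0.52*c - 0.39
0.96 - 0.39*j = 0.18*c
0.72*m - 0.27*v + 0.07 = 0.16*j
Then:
No Solution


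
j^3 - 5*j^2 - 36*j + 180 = (j - 6)*(j - 5)*(j + 6)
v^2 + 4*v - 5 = (v - 1)*(v + 5)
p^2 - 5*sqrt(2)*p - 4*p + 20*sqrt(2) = (p - 4)*(p - 5*sqrt(2))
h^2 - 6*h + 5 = (h - 5)*(h - 1)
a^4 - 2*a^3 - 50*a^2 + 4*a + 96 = (a - 8)*(a + 6)*(a - sqrt(2))*(a + sqrt(2))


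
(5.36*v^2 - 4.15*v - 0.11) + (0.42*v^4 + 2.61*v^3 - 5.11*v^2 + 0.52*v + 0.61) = 0.42*v^4 + 2.61*v^3 + 0.25*v^2 - 3.63*v + 0.5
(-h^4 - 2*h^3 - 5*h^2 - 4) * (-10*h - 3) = 10*h^5 + 23*h^4 + 56*h^3 + 15*h^2 + 40*h + 12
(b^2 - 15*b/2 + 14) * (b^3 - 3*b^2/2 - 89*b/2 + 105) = b^5 - 9*b^4 - 77*b^3/4 + 1671*b^2/4 - 2821*b/2 + 1470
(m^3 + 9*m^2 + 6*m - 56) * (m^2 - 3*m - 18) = m^5 + 6*m^4 - 39*m^3 - 236*m^2 + 60*m + 1008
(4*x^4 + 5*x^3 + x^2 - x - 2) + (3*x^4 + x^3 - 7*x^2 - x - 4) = 7*x^4 + 6*x^3 - 6*x^2 - 2*x - 6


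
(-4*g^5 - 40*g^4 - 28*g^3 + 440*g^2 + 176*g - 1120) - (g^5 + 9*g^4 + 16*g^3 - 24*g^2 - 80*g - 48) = -5*g^5 - 49*g^4 - 44*g^3 + 464*g^2 + 256*g - 1072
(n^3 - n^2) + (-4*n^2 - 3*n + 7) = n^3 - 5*n^2 - 3*n + 7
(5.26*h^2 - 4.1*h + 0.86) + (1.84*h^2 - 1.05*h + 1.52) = 7.1*h^2 - 5.15*h + 2.38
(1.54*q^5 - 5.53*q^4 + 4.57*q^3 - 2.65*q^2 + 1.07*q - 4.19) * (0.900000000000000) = 1.386*q^5 - 4.977*q^4 + 4.113*q^3 - 2.385*q^2 + 0.963*q - 3.771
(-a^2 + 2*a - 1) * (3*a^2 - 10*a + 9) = -3*a^4 + 16*a^3 - 32*a^2 + 28*a - 9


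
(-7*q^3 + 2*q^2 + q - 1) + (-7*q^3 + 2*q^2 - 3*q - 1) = -14*q^3 + 4*q^2 - 2*q - 2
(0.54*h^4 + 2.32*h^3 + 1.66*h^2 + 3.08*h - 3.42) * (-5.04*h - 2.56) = -2.7216*h^5 - 13.0752*h^4 - 14.3056*h^3 - 19.7728*h^2 + 9.352*h + 8.7552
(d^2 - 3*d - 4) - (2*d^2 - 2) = -d^2 - 3*d - 2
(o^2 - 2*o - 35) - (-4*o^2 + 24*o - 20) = 5*o^2 - 26*o - 15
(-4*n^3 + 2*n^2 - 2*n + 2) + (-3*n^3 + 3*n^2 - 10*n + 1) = -7*n^3 + 5*n^2 - 12*n + 3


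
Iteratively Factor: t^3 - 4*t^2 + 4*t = (t - 2)*(t^2 - 2*t) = (t - 2)^2*(t)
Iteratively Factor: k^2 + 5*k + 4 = (k + 1)*(k + 4)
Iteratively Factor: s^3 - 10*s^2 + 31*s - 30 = (s - 3)*(s^2 - 7*s + 10) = (s - 3)*(s - 2)*(s - 5)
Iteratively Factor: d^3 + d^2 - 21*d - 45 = (d - 5)*(d^2 + 6*d + 9) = (d - 5)*(d + 3)*(d + 3)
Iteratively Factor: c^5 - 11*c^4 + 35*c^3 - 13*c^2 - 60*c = (c - 4)*(c^4 - 7*c^3 + 7*c^2 + 15*c) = c*(c - 4)*(c^3 - 7*c^2 + 7*c + 15) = c*(c - 4)*(c + 1)*(c^2 - 8*c + 15) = c*(c - 5)*(c - 4)*(c + 1)*(c - 3)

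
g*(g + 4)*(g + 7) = g^3 + 11*g^2 + 28*g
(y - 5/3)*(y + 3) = y^2 + 4*y/3 - 5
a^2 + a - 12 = (a - 3)*(a + 4)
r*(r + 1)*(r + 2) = r^3 + 3*r^2 + 2*r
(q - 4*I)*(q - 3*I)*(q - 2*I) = q^3 - 9*I*q^2 - 26*q + 24*I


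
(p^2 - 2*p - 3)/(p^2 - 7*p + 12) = (p + 1)/(p - 4)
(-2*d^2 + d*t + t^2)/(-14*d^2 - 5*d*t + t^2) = (-d + t)/(-7*d + t)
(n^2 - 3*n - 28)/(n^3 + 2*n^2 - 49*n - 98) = (n + 4)/(n^2 + 9*n + 14)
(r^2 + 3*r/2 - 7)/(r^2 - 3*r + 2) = (r + 7/2)/(r - 1)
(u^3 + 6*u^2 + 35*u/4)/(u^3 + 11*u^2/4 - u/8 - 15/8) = 2*u*(2*u + 7)/(4*u^2 + u - 3)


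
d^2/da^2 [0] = 0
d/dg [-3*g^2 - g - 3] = -6*g - 1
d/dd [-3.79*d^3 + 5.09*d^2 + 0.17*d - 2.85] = -11.37*d^2 + 10.18*d + 0.17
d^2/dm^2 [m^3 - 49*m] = 6*m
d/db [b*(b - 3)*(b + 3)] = 3*b^2 - 9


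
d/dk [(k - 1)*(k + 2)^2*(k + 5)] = 4*k^3 + 24*k^2 + 30*k - 4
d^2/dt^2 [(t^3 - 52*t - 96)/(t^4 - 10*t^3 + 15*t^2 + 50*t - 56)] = 2*(t^6 - 6*t^5 - 333*t^4 + 5062*t^3 - 27696*t^2 + 65376*t - 58280)/(t^9 - 36*t^8 + 549*t^7 - 4620*t^6 + 23427*t^5 - 73404*t^4 + 140295*t^3 - 155988*t^2 + 91728*t - 21952)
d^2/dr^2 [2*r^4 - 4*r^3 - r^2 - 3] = 24*r^2 - 24*r - 2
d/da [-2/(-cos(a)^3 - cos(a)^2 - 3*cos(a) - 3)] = 2*(3*cos(a)^2 + 2*cos(a) + 3)*sin(a)/(cos(a)^3 + cos(a)^2 + 3*cos(a) + 3)^2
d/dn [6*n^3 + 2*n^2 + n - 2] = 18*n^2 + 4*n + 1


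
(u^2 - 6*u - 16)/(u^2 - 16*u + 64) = (u + 2)/(u - 8)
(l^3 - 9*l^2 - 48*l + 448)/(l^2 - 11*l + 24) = (l^2 - l - 56)/(l - 3)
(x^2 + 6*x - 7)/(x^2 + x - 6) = (x^2 + 6*x - 7)/(x^2 + x - 6)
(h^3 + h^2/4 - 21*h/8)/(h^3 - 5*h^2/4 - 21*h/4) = (h - 3/2)/(h - 3)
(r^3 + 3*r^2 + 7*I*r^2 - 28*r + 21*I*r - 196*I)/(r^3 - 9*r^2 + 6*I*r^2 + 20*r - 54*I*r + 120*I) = (r^2 + 7*r*(1 + I) + 49*I)/(r^2 + r*(-5 + 6*I) - 30*I)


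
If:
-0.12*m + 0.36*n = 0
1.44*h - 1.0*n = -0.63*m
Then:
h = -0.618055555555556*n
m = 3.0*n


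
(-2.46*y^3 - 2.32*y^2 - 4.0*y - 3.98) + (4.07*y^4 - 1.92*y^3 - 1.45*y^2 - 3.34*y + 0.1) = 4.07*y^4 - 4.38*y^3 - 3.77*y^2 - 7.34*y - 3.88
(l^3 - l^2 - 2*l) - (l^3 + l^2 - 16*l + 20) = -2*l^2 + 14*l - 20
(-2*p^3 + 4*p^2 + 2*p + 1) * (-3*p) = 6*p^4 - 12*p^3 - 6*p^2 - 3*p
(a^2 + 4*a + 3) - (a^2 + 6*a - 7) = 10 - 2*a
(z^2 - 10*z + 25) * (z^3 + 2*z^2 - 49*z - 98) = z^5 - 8*z^4 - 44*z^3 + 442*z^2 - 245*z - 2450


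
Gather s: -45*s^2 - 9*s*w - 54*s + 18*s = -45*s^2 + s*(-9*w - 36)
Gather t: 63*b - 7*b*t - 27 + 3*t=63*b + t*(3 - 7*b) - 27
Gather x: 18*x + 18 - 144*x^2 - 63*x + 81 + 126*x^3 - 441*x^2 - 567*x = 126*x^3 - 585*x^2 - 612*x + 99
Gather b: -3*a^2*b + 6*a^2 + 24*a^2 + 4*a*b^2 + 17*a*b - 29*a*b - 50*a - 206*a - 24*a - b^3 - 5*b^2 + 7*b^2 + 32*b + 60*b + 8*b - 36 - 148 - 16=30*a^2 - 280*a - b^3 + b^2*(4*a + 2) + b*(-3*a^2 - 12*a + 100) - 200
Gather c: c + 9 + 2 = c + 11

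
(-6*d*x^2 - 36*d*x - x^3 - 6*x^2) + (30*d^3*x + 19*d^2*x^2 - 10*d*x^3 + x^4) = 30*d^3*x + 19*d^2*x^2 - 10*d*x^3 - 6*d*x^2 - 36*d*x + x^4 - x^3 - 6*x^2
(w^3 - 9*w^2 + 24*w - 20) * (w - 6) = w^4 - 15*w^3 + 78*w^2 - 164*w + 120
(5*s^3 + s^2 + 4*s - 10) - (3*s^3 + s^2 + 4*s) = 2*s^3 - 10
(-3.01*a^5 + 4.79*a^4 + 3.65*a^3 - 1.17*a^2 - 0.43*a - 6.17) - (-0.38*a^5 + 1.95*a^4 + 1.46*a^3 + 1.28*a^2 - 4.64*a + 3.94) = -2.63*a^5 + 2.84*a^4 + 2.19*a^3 - 2.45*a^2 + 4.21*a - 10.11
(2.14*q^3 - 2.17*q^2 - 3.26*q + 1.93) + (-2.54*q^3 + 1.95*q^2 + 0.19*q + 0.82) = -0.4*q^3 - 0.22*q^2 - 3.07*q + 2.75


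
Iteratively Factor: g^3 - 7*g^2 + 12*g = (g - 4)*(g^2 - 3*g) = g*(g - 4)*(g - 3)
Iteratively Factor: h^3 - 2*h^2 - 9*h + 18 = (h - 3)*(h^2 + h - 6) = (h - 3)*(h - 2)*(h + 3)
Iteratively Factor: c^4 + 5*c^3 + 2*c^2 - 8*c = (c + 2)*(c^3 + 3*c^2 - 4*c) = (c + 2)*(c + 4)*(c^2 - c) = (c - 1)*(c + 2)*(c + 4)*(c)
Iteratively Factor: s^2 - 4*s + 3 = (s - 3)*(s - 1)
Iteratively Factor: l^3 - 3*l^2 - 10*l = (l + 2)*(l^2 - 5*l) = (l - 5)*(l + 2)*(l)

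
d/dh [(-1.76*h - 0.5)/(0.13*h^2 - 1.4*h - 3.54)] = (0.2288*h^2 + 0.13*h + 5.5304)/(0.0169*h^4 - 0.364*h^3 + 1.0396*h^2 + 9.912*h + 12.5316)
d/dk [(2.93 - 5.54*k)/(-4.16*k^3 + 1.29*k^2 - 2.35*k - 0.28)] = (-46.0928*k^3 + 43.713*k^2 - 7.5594*k + 8.4367)/(17.3056*k^6 - 10.7328*k^5 + 21.2161*k^4 - 3.7334*k^3 + 4.8001*k^2 + 1.316*k + 0.0784)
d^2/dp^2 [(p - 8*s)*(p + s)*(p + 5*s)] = 6*p - 4*s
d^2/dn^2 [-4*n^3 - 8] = -24*n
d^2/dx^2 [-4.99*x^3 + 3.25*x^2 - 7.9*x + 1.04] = 6.5 - 29.94*x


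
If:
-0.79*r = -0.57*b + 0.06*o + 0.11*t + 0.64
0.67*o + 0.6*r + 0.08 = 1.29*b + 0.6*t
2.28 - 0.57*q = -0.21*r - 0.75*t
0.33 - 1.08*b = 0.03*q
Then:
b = 0.201964843334697 - 0.0340587373769948*t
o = 1.04791978293541*t + 0.927529688672052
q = 1.22611454557181*t + 3.72926563995091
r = -0.243403376305078*t - 0.734850405847526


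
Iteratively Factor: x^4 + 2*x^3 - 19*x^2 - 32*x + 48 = (x + 3)*(x^3 - x^2 - 16*x + 16) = (x + 3)*(x + 4)*(x^2 - 5*x + 4) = (x - 4)*(x + 3)*(x + 4)*(x - 1)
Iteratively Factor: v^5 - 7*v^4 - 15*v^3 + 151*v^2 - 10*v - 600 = (v + 2)*(v^4 - 9*v^3 + 3*v^2 + 145*v - 300) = (v + 2)*(v + 4)*(v^3 - 13*v^2 + 55*v - 75) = (v - 5)*(v + 2)*(v + 4)*(v^2 - 8*v + 15) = (v - 5)*(v - 3)*(v + 2)*(v + 4)*(v - 5)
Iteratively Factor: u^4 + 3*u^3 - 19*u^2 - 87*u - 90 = (u + 3)*(u^3 - 19*u - 30) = (u - 5)*(u + 3)*(u^2 + 5*u + 6) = (u - 5)*(u + 2)*(u + 3)*(u + 3)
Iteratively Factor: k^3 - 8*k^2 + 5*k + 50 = (k - 5)*(k^2 - 3*k - 10) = (k - 5)^2*(k + 2)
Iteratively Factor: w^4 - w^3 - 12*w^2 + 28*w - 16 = (w - 2)*(w^3 + w^2 - 10*w + 8) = (w - 2)*(w - 1)*(w^2 + 2*w - 8) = (w - 2)*(w - 1)*(w + 4)*(w - 2)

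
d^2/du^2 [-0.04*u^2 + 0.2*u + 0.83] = -0.0800000000000000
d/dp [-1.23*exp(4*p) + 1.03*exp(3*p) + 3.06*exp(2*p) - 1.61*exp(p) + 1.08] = (-4.92*exp(3*p) + 3.09*exp(2*p) + 6.12*exp(p) - 1.61)*exp(p)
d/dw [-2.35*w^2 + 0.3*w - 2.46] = 0.3 - 4.7*w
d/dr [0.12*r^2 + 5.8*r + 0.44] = 0.24*r + 5.8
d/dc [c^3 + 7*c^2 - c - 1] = 3*c^2 + 14*c - 1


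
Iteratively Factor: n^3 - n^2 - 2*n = (n)*(n^2 - n - 2) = n*(n - 2)*(n + 1)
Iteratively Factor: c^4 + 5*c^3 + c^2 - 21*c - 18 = (c - 2)*(c^3 + 7*c^2 + 15*c + 9) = (c - 2)*(c + 1)*(c^2 + 6*c + 9) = (c - 2)*(c + 1)*(c + 3)*(c + 3)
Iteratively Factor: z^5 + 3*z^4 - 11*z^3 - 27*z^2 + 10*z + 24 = (z + 2)*(z^4 + z^3 - 13*z^2 - z + 12) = (z - 3)*(z + 2)*(z^3 + 4*z^2 - z - 4) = (z - 3)*(z + 2)*(z + 4)*(z^2 - 1) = (z - 3)*(z - 1)*(z + 2)*(z + 4)*(z + 1)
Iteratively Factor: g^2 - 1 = (g - 1)*(g + 1)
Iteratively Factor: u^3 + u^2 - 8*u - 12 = (u - 3)*(u^2 + 4*u + 4) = (u - 3)*(u + 2)*(u + 2)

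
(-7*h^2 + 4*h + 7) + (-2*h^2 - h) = -9*h^2 + 3*h + 7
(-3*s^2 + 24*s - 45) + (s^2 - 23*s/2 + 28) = -2*s^2 + 25*s/2 - 17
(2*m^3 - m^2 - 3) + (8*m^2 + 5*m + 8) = 2*m^3 + 7*m^2 + 5*m + 5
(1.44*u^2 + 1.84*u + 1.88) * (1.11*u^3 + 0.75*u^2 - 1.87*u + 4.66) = 1.5984*u^5 + 3.1224*u^4 + 0.774*u^3 + 4.6796*u^2 + 5.0588*u + 8.7608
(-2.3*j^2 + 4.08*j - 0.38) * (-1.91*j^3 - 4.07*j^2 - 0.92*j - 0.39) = 4.393*j^5 + 1.5682*j^4 - 13.7638*j^3 - 1.31*j^2 - 1.2416*j + 0.1482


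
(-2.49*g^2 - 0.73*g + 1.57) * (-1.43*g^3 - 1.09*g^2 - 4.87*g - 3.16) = 3.5607*g^5 + 3.758*g^4 + 10.6769*g^3 + 9.7122*g^2 - 5.3391*g - 4.9612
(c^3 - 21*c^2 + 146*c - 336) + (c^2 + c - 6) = c^3 - 20*c^2 + 147*c - 342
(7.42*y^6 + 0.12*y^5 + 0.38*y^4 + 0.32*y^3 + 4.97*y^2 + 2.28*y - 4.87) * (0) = 0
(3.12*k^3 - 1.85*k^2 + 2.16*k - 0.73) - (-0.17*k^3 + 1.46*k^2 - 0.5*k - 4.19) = 3.29*k^3 - 3.31*k^2 + 2.66*k + 3.46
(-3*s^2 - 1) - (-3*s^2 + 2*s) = -2*s - 1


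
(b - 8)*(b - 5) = b^2 - 13*b + 40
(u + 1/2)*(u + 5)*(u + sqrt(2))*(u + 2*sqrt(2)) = u^4 + 3*sqrt(2)*u^3 + 11*u^3/2 + 13*u^2/2 + 33*sqrt(2)*u^2/2 + 15*sqrt(2)*u/2 + 22*u + 10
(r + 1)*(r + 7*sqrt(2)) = r^2 + r + 7*sqrt(2)*r + 7*sqrt(2)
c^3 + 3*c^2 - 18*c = c*(c - 3)*(c + 6)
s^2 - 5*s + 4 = (s - 4)*(s - 1)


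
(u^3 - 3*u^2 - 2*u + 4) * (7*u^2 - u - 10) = 7*u^5 - 22*u^4 - 21*u^3 + 60*u^2 + 16*u - 40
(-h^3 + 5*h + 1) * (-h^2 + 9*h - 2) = h^5 - 9*h^4 - 3*h^3 + 44*h^2 - h - 2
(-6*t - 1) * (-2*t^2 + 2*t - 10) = 12*t^3 - 10*t^2 + 58*t + 10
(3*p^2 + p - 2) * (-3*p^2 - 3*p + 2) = -9*p^4 - 12*p^3 + 9*p^2 + 8*p - 4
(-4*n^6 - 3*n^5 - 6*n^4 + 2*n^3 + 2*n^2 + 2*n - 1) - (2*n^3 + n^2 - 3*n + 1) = -4*n^6 - 3*n^5 - 6*n^4 + n^2 + 5*n - 2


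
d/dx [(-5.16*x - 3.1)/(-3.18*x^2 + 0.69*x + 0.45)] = (16.4088*x^2 - 3.5604*x - (5.16*x + 3.1)*(6.36*x - 0.69) - 2.322)/(-3.18*x^2 + 0.69*x + 0.45)^2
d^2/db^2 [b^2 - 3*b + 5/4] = 2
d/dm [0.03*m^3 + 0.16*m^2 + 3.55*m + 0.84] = 0.09*m^2 + 0.32*m + 3.55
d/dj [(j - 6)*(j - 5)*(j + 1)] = 3*j^2 - 20*j + 19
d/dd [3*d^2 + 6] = 6*d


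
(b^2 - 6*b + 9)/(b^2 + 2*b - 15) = (b - 3)/(b + 5)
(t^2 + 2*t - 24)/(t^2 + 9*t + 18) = (t - 4)/(t + 3)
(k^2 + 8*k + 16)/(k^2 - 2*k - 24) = (k + 4)/(k - 6)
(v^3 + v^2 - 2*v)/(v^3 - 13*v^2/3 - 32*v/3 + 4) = 3*v*(v - 1)/(3*v^2 - 19*v + 6)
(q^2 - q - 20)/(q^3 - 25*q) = (q + 4)/(q*(q + 5))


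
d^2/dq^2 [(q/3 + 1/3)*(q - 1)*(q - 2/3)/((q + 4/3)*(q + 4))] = 14*(33*q^3 + 126*q^2 + 144*q + 32)/(27*q^6 + 432*q^5 + 2736*q^4 + 8704*q^3 + 14592*q^2 + 12288*q + 4096)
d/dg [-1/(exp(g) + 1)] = 1/(4*cosh(g/2)^2)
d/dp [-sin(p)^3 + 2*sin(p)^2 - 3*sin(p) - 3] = (-3*sin(p)^2 + 4*sin(p) - 3)*cos(p)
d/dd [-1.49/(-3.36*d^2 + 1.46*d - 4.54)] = (2.1754 - 10.0128*d)/(3.36*d^2 - 1.46*d + 4.54)^2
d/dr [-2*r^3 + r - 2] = 1 - 6*r^2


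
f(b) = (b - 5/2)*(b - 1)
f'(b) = 2*b - 7/2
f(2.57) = 0.11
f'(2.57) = 1.64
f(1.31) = -0.37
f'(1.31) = -0.88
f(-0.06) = 2.71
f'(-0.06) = -3.62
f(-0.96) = 6.78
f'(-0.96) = -5.42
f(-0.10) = 2.86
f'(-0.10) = -3.70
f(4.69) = 8.08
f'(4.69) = 5.88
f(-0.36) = 3.89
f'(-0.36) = -4.22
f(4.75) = 8.44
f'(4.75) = 6.00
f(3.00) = 1.00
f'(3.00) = 2.50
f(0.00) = 2.50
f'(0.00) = -3.50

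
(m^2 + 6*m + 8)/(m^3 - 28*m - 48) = 1/(m - 6)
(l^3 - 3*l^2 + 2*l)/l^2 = l - 3 + 2/l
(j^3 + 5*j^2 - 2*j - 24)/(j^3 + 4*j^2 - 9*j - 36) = (j - 2)/(j - 3)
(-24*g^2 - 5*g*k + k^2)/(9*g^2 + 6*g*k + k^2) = (-8*g + k)/(3*g + k)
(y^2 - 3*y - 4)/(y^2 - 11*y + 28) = (y + 1)/(y - 7)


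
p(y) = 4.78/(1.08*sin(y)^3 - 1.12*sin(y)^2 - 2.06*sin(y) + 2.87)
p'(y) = 4.78*(-3.24*sin(y)^2*cos(y) + 2.24*sin(y)*cos(y) + 2.06*cos(y))/(1.08*sin(y)^3 - 1.12*sin(y)^2 - 2.06*sin(y) + 2.87)^2 = (-15.4872*sin(y)^2 + 10.7072*sin(y) + 9.8468)*cos(y)/(1.08*sin(y)^3 - 1.12*sin(y)^2 - 2.06*sin(y) + 2.87)^2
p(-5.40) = 4.32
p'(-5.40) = 4.59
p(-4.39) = 5.76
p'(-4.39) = -2.79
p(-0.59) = 1.37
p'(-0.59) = -0.06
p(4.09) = 1.48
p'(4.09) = 0.51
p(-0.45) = 1.38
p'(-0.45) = 0.17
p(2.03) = 5.30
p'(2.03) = -3.82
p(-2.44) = 1.39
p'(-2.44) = 0.23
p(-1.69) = 1.74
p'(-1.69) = 0.25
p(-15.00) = 1.39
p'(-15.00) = 0.24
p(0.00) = 1.67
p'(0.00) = 1.20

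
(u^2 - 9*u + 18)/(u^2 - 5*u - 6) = (u - 3)/(u + 1)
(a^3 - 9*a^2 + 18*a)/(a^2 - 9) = a*(a - 6)/(a + 3)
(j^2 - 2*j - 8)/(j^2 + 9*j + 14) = (j - 4)/(j + 7)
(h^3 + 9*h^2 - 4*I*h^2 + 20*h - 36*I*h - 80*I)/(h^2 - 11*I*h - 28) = (h^2 + 9*h + 20)/(h - 7*I)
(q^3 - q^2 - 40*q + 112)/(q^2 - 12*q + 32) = (q^2 + 3*q - 28)/(q - 8)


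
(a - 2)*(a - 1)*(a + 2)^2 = a^4 + a^3 - 6*a^2 - 4*a + 8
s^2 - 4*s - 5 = (s - 5)*(s + 1)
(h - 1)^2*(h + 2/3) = h^3 - 4*h^2/3 - h/3 + 2/3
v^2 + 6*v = v*(v + 6)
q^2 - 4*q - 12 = (q - 6)*(q + 2)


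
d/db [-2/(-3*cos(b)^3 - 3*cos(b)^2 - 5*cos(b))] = 2*(9*sin(b) + 5*sin(b)/cos(b)^2 + 6*tan(b))/(-3*sin(b)^2 + 3*cos(b) + 8)^2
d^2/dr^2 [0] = 0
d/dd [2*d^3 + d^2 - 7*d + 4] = 6*d^2 + 2*d - 7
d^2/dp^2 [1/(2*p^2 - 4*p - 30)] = (p^2 - 2*p - 4*(p - 1)^2 - 15)/(-p^2 + 2*p + 15)^3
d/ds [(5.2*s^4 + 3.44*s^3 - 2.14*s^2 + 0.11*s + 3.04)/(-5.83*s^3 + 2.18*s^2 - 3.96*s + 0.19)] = (-30.316*s^6 + 22.672*s^5 - 66.753*s^4 - 22.0102*s^3 + 63.365*s^2 - 14.0676*s + 12.0593)/(33.9889*s^6 - 25.4188*s^5 + 50.926*s^4 - 19.481*s^3 + 16.51*s^2 - 1.5048*s + 0.0361)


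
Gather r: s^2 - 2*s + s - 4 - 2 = s^2 - s - 6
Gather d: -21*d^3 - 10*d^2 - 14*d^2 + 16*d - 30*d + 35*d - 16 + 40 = -21*d^3 - 24*d^2 + 21*d + 24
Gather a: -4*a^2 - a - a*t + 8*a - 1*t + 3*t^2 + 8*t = -4*a^2 + a*(7 - t) + 3*t^2 + 7*t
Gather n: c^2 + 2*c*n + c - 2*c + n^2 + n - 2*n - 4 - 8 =c^2 - c + n^2 + n*(2*c - 1) - 12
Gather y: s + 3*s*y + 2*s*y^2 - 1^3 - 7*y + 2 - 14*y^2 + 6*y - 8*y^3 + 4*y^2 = s - 8*y^3 + y^2*(2*s - 10) + y*(3*s - 1) + 1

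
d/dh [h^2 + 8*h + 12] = 2*h + 8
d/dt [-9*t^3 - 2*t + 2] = -27*t^2 - 2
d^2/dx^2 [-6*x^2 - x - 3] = -12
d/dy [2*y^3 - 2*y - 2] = 6*y^2 - 2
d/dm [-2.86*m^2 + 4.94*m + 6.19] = 4.94 - 5.72*m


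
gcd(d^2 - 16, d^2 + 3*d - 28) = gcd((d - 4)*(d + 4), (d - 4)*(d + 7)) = d - 4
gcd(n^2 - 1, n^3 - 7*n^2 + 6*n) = n - 1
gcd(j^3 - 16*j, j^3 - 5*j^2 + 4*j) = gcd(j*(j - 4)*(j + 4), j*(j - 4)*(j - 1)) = j^2 - 4*j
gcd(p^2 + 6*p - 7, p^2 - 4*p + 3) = p - 1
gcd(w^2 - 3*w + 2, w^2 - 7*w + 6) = w - 1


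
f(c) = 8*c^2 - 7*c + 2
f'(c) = 16*c - 7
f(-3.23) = 108.07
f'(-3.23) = -58.68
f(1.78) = 14.89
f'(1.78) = 21.48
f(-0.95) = 15.87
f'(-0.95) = -22.20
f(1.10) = 3.98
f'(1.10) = 10.60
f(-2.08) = 51.17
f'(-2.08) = -40.28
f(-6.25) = 358.25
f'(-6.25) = -107.00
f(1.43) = 8.35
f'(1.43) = 15.88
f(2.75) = 43.25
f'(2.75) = 37.00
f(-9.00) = 713.00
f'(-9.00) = -151.00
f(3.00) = 53.00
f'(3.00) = 41.00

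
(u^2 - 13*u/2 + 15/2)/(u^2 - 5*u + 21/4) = 2*(u - 5)/(2*u - 7)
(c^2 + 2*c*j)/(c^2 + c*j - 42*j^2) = c*(c + 2*j)/(c^2 + c*j - 42*j^2)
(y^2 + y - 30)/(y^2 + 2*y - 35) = (y + 6)/(y + 7)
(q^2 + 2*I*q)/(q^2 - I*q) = (q + 2*I)/(q - I)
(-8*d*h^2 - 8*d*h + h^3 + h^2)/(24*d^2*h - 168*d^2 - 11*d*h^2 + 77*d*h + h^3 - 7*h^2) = h*(-h - 1)/(3*d*h - 21*d - h^2 + 7*h)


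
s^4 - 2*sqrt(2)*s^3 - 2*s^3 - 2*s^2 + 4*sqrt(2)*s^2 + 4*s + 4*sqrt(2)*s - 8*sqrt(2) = (s - 2)*(s - 2*sqrt(2))*(s - sqrt(2))*(s + sqrt(2))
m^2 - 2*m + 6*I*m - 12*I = (m - 2)*(m + 6*I)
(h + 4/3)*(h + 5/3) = h^2 + 3*h + 20/9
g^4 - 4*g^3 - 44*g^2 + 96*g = g*(g - 8)*(g - 2)*(g + 6)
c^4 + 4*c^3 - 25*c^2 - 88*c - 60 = (c - 5)*(c + 1)*(c + 2)*(c + 6)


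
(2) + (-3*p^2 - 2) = -3*p^2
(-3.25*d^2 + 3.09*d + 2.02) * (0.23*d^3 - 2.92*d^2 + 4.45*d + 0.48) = -0.7475*d^5 + 10.2007*d^4 - 23.0207*d^3 + 6.2921*d^2 + 10.4722*d + 0.9696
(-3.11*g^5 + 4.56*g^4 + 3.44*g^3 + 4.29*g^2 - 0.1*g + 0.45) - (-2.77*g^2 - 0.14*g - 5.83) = -3.11*g^5 + 4.56*g^4 + 3.44*g^3 + 7.06*g^2 + 0.04*g + 6.28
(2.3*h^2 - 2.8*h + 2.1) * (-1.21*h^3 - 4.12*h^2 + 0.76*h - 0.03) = -2.783*h^5 - 6.088*h^4 + 10.743*h^3 - 10.849*h^2 + 1.68*h - 0.063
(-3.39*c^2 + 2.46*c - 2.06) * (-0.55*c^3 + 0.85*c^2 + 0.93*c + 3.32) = 1.8645*c^5 - 4.2345*c^4 + 0.0712999999999999*c^3 - 10.718*c^2 + 6.2514*c - 6.8392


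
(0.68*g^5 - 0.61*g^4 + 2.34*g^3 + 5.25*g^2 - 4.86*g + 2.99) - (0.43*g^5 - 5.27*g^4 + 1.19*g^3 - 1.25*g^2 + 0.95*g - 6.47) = 0.25*g^5 + 4.66*g^4 + 1.15*g^3 + 6.5*g^2 - 5.81*g + 9.46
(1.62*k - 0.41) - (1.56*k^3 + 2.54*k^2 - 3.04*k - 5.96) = -1.56*k^3 - 2.54*k^2 + 4.66*k + 5.55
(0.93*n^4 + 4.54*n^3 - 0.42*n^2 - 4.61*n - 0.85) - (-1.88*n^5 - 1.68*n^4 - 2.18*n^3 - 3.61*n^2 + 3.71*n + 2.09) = 1.88*n^5 + 2.61*n^4 + 6.72*n^3 + 3.19*n^2 - 8.32*n - 2.94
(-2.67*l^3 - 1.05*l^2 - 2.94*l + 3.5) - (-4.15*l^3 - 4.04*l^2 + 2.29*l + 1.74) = 1.48*l^3 + 2.99*l^2 - 5.23*l + 1.76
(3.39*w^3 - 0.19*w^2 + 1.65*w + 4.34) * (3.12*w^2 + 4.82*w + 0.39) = 10.5768*w^5 + 15.747*w^4 + 5.5543*w^3 + 21.4197*w^2 + 21.5623*w + 1.6926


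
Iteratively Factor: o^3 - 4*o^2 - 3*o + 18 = (o - 3)*(o^2 - o - 6) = (o - 3)^2*(o + 2)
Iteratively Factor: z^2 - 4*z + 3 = (z - 1)*(z - 3)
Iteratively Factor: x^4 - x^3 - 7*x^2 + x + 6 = (x - 3)*(x^3 + 2*x^2 - x - 2) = (x - 3)*(x - 1)*(x^2 + 3*x + 2) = (x - 3)*(x - 1)*(x + 2)*(x + 1)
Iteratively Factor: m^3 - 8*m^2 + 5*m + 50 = (m + 2)*(m^2 - 10*m + 25) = (m - 5)*(m + 2)*(m - 5)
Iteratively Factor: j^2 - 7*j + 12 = (j - 4)*(j - 3)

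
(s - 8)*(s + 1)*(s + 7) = s^3 - 57*s - 56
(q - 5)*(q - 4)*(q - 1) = q^3 - 10*q^2 + 29*q - 20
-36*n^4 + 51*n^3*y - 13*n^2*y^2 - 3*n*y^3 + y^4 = (-3*n + y)^2*(-n + y)*(4*n + y)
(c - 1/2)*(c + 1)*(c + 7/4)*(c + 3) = c^4 + 21*c^3/4 + 57*c^2/8 + c/4 - 21/8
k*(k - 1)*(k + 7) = k^3 + 6*k^2 - 7*k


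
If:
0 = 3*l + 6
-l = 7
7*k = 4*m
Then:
No Solution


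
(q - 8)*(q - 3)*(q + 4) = q^3 - 7*q^2 - 20*q + 96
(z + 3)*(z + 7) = z^2 + 10*z + 21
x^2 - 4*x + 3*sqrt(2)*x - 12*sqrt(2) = (x - 4)*(x + 3*sqrt(2))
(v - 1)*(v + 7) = v^2 + 6*v - 7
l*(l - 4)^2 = l^3 - 8*l^2 + 16*l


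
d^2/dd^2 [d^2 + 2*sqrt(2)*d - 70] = 2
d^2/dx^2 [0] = 0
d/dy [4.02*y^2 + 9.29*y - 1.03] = 8.04*y + 9.29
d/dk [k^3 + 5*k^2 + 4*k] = 3*k^2 + 10*k + 4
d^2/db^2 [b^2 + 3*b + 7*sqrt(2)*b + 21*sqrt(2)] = 2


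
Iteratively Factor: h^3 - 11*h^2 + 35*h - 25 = (h - 1)*(h^2 - 10*h + 25) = (h - 5)*(h - 1)*(h - 5)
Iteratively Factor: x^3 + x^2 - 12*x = (x + 4)*(x^2 - 3*x) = x*(x + 4)*(x - 3)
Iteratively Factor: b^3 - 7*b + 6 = (b - 1)*(b^2 + b - 6) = (b - 1)*(b + 3)*(b - 2)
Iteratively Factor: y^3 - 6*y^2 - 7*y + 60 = (y - 5)*(y^2 - y - 12) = (y - 5)*(y - 4)*(y + 3)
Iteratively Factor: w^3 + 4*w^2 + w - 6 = (w - 1)*(w^2 + 5*w + 6) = (w - 1)*(w + 2)*(w + 3)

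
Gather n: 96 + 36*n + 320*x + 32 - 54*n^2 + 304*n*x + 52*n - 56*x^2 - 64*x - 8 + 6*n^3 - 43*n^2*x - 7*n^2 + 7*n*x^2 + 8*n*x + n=6*n^3 + n^2*(-43*x - 61) + n*(7*x^2 + 312*x + 89) - 56*x^2 + 256*x + 120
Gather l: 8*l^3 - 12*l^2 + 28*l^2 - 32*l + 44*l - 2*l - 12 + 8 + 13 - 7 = 8*l^3 + 16*l^2 + 10*l + 2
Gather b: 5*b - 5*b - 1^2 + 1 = 0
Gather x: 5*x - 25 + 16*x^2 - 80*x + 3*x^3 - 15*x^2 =3*x^3 + x^2 - 75*x - 25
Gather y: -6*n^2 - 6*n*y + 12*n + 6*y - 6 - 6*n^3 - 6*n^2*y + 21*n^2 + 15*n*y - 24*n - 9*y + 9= -6*n^3 + 15*n^2 - 12*n + y*(-6*n^2 + 9*n - 3) + 3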